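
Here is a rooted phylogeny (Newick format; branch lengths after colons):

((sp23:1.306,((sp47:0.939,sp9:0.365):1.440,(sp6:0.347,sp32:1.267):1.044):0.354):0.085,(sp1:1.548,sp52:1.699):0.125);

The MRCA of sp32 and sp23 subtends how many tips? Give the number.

5

The MRCA of sp32 and sp23 is the node subtending (sp23,((sp47,sp9),(sp6,sp32))).
That clade contains 5 terminal taxa: sp23, sp32, sp47, sp6, sp9.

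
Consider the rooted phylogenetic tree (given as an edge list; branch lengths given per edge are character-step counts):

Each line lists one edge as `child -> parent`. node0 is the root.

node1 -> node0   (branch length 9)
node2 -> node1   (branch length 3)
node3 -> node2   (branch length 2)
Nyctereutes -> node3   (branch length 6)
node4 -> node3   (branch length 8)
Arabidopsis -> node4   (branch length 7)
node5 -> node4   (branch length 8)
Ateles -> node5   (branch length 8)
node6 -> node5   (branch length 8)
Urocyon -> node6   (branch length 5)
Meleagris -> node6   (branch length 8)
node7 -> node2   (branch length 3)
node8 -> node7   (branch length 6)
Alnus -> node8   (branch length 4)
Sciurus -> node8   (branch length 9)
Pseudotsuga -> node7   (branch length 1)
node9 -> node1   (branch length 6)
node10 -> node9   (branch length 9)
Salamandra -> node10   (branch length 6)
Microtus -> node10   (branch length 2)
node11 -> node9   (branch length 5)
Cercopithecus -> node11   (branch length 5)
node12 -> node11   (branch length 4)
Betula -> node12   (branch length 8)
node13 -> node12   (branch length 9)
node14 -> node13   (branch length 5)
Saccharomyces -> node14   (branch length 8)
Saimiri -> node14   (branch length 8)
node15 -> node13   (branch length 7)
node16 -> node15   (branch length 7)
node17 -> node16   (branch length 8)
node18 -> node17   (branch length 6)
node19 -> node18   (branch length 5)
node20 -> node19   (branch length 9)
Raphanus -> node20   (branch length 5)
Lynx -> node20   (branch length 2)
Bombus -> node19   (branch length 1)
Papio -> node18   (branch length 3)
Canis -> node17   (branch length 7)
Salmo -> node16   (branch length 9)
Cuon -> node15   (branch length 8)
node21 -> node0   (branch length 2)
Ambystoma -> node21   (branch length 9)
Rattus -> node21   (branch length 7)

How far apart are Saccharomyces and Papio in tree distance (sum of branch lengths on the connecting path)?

The path runs Saccharomyces → … → MRCA → … → Papio; the MRCA is the node subtending ((Saccharomyces,Saimiri),((((((Raphanus,Lynx),Bombus),Papio),Canis),Salmo),Cuon)).
Branch lengths along that path: 8 + 5 + 7 + 7 + 8 + 6 + 3 = 44.

44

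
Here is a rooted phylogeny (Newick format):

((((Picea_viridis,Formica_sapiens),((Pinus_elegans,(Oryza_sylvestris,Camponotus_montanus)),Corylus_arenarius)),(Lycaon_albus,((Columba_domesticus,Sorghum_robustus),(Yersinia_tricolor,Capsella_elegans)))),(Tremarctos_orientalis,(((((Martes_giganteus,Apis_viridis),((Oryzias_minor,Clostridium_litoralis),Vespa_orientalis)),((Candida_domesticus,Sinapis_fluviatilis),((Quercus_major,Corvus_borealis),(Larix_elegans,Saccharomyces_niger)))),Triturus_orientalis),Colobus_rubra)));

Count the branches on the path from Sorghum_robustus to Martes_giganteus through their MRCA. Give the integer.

12

The MRCA of Sorghum_robustus and Martes_giganteus is the root of the tree.
From Sorghum_robustus up to that node: 5 branches. From Martes_giganteus up to the same node: 7 branches. Total: 5 + 7 = 12.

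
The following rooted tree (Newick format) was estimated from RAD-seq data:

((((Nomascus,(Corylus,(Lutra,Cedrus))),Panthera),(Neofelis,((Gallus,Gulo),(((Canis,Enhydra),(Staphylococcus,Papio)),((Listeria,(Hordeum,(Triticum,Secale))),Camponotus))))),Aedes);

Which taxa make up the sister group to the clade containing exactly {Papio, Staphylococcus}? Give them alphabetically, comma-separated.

The clade containing exactly {Papio, Staphylococcus} attaches to the tree at the node subtending ((Canis,Enhydra),(Staphylococcus,Papio)).
The other lineage descending from that same node — the sister group — is (Canis,Enhydra); its 2 tips in alphabetical order are the answer.

Canis, Enhydra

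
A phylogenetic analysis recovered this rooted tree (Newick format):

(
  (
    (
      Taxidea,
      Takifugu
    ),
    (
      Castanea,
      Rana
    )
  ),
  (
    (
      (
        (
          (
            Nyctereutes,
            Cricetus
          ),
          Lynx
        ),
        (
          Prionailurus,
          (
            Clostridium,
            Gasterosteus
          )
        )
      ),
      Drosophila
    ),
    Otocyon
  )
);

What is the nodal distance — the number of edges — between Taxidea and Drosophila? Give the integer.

The MRCA of Taxidea and Drosophila is the root of the tree.
From Taxidea up to that node: 3 branches. From Drosophila up to the same node: 3 branches. Total: 3 + 3 = 6.

6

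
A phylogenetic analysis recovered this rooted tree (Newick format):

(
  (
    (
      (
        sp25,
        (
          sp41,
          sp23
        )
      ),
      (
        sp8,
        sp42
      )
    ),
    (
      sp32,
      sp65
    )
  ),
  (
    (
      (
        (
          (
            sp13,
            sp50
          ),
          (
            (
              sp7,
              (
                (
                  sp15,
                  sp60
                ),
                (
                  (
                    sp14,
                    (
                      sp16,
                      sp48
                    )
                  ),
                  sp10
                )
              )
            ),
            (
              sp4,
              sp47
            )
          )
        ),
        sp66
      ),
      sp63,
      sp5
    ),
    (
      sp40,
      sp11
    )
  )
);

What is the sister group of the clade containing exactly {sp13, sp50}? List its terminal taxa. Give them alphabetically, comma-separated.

sp10, sp14, sp15, sp16, sp4, sp47, sp48, sp60, sp7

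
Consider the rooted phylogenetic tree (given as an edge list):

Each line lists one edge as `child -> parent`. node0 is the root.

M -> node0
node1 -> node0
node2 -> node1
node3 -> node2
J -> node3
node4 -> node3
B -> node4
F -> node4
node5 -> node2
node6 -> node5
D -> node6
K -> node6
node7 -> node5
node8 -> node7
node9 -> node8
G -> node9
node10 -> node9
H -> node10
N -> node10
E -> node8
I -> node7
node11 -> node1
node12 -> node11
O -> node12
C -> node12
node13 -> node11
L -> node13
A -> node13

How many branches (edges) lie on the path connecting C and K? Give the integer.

The MRCA of C and K is the node subtending (((J,(B,F)),((D,K),(((G,(H,N)),E),I))),((O,C),(L,A))).
From C up to that node: 3 branches. From K up to the same node: 4 branches. Total: 3 + 4 = 7.

7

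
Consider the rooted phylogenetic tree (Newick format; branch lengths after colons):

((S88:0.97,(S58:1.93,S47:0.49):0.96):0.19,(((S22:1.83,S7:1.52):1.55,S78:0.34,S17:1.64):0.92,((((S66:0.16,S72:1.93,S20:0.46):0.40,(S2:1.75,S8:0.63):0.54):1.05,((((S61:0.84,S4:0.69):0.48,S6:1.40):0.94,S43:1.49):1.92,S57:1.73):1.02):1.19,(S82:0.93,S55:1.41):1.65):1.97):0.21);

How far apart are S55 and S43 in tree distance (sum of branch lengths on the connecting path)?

8.68

The path runs S55 → … → MRCA → … → S43; the MRCA is the node subtending ((((S66,S72,S20),(S2,S8)),((((S61,S4),S6),S43),S57)),(S82,S55)).
Branch lengths along that path: 1.41 + 1.65 + 1.19 + 1.02 + 1.92 + 1.49 = 8.68.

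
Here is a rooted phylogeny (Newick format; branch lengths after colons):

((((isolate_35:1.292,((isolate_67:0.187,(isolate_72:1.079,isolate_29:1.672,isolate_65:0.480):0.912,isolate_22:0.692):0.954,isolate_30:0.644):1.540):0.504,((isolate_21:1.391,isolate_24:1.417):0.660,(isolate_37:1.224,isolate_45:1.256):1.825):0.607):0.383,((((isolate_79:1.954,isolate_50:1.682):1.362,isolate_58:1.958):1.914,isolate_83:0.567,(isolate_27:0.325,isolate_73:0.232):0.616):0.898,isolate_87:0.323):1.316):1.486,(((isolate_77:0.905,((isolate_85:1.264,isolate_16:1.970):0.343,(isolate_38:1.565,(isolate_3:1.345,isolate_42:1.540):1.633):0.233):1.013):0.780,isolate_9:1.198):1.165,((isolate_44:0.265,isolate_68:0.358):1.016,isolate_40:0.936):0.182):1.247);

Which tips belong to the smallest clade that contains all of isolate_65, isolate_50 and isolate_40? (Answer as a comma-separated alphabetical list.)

Tracing isolate_65: it sits inside (isolate_72,isolate_29,isolate_65).
Tracing isolate_50: it sits inside (isolate_79,isolate_50).
Tracing isolate_40: it sits inside ((isolate_44,isolate_68),isolate_40).
The smallest clade enclosing all 3 is the whole tree (their MRCA is the root), so the answer is all 28 tips in alphabetical order.

isolate_16, isolate_21, isolate_22, isolate_24, isolate_27, isolate_29, isolate_3, isolate_30, isolate_35, isolate_37, isolate_38, isolate_40, isolate_42, isolate_44, isolate_45, isolate_50, isolate_58, isolate_65, isolate_67, isolate_68, isolate_72, isolate_73, isolate_77, isolate_79, isolate_83, isolate_85, isolate_87, isolate_9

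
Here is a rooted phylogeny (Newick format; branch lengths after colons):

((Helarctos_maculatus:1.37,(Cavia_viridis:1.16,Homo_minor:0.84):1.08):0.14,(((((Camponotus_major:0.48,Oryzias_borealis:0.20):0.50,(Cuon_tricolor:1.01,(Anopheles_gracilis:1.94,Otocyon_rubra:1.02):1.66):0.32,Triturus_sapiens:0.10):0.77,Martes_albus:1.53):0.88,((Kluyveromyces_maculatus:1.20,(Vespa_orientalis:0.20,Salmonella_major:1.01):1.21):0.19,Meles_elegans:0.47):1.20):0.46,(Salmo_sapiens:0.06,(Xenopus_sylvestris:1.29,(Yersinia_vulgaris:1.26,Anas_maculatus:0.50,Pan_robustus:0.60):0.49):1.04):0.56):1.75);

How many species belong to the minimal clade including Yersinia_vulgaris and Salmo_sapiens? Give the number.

5

The MRCA of Yersinia_vulgaris and Salmo_sapiens is the node subtending (Salmo_sapiens,(Xenopus_sylvestris,(Yersinia_vulgaris,Anas_maculatus,Pan_robustus))).
That clade contains 5 terminal taxa: Anas_maculatus, Pan_robustus, Salmo_sapiens, Xenopus_sylvestris, Yersinia_vulgaris.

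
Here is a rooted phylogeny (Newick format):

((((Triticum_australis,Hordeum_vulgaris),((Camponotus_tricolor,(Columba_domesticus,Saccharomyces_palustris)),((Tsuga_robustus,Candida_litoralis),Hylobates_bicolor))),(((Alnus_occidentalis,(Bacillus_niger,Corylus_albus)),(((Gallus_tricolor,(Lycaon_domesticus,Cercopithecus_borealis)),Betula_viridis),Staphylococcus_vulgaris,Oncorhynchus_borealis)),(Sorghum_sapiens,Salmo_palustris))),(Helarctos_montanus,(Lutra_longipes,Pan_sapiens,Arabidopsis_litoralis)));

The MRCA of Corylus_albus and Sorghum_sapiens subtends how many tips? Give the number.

11

The MRCA of Corylus_albus and Sorghum_sapiens is the node subtending (((Alnus_occidentalis,(Bacillus_niger,Corylus_albus)),(((Gallus_tricolor,(Lycaon_domesticus,Cercopithecus_borealis)),Betula_viridis),Staphylococcus_vulgaris,Oncorhynchus_borealis)),(Sorghum_sapiens,Salmo_palustris)).
That clade contains 11 terminal taxa: Alnus_occidentalis, Bacillus_niger, Betula_viridis, Cercopithecus_borealis, Corylus_albus, Gallus_tricolor, Lycaon_domesticus, Oncorhynchus_borealis, Salmo_palustris, Sorghum_sapiens, Staphylococcus_vulgaris.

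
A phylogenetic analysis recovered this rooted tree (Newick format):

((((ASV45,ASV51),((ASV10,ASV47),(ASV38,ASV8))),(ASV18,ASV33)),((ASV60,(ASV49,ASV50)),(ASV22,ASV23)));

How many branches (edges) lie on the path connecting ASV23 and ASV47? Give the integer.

The MRCA of ASV23 and ASV47 is the root of the tree.
From ASV23 up to that node: 3 branches. From ASV47 up to the same node: 5 branches. Total: 3 + 5 = 8.

8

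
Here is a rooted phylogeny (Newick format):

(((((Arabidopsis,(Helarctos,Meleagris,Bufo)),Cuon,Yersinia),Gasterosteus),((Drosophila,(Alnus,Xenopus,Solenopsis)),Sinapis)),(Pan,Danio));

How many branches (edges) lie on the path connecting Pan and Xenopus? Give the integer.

7

The MRCA of Pan and Xenopus is the root of the tree.
From Pan up to that node: 2 branches. From Xenopus up to the same node: 5 branches. Total: 2 + 5 = 7.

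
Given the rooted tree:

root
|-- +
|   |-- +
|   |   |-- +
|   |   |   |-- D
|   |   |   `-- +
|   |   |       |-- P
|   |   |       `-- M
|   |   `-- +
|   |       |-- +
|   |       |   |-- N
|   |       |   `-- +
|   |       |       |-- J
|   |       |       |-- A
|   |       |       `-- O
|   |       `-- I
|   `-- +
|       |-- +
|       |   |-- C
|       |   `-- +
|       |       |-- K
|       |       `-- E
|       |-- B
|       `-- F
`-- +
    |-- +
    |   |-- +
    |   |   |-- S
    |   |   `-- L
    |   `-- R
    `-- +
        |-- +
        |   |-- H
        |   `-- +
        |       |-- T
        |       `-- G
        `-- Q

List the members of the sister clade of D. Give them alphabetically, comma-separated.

M, P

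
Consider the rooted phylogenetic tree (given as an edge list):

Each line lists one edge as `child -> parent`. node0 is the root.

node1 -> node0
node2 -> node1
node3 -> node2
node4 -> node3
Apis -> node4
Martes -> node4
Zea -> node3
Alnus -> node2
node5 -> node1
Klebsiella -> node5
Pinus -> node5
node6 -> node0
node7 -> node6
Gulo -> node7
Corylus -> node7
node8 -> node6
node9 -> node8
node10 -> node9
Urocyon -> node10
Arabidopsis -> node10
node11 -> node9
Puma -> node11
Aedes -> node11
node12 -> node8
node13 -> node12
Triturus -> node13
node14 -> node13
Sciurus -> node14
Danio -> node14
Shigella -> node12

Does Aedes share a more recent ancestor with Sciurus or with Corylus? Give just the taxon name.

Sciurus

The MRCA of Aedes and Sciurus subtends (((Urocyon,Arabidopsis),(Puma,Aedes)),((Triturus,(Sciurus,Danio)),Shigella)) (8 taxa).
The MRCA of Aedes and Corylus subtends ((Gulo,Corylus),(((Urocyon,Arabidopsis),(Puma,Aedes)),((Triturus,(Sciurus,Danio)),Shigella))) (10 taxa).
The first is nested inside the second, so Aedes shares a more recent common ancestor with Sciurus.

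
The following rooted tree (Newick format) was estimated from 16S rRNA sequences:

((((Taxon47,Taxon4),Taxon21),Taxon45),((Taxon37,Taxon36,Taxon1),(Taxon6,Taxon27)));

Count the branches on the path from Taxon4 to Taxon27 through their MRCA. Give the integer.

The MRCA of Taxon4 and Taxon27 is the root of the tree.
From Taxon4 up to that node: 4 branches. From Taxon27 up to the same node: 3 branches. Total: 4 + 3 = 7.

7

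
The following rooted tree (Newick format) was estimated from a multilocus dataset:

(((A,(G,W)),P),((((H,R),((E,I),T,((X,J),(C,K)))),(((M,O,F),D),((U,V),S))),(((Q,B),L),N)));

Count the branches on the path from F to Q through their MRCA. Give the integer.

9

The MRCA of F and Q is the node subtending ((((H,R),((E,I),T,((X,J),(C,K)))),(((M,O,F),D),((U,V),S))),(((Q,B),L),N)).
From F up to that node: 5 branches. From Q up to the same node: 4 branches. Total: 5 + 4 = 9.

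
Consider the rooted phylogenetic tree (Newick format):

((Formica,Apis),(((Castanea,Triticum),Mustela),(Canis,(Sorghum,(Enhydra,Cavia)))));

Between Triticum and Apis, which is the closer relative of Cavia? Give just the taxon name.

The MRCA of Cavia and Triticum subtends (((Castanea,Triticum),Mustela),(Canis,(Sorghum,(Enhydra,Cavia)))) (7 taxa).
The MRCA of Cavia and Apis is the root, subtending the entire tree (9 taxa).
The first is nested inside the second, so Cavia shares a more recent common ancestor with Triticum.

Triticum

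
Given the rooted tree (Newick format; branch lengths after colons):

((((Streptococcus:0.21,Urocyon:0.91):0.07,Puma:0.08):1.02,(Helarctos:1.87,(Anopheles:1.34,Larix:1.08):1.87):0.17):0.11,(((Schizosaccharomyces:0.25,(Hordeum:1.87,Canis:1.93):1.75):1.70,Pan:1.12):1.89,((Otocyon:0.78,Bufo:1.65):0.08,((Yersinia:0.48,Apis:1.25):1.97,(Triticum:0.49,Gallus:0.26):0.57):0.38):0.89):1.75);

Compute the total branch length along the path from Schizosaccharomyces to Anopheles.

9.08

The path runs Schizosaccharomyces → … → MRCA → … → Anopheles; the MRCA is the root of the tree.
Branch lengths along that path: 0.25 + 1.70 + 1.89 + 1.75 + 0.11 + 0.17 + 1.87 + 1.34 = 9.08.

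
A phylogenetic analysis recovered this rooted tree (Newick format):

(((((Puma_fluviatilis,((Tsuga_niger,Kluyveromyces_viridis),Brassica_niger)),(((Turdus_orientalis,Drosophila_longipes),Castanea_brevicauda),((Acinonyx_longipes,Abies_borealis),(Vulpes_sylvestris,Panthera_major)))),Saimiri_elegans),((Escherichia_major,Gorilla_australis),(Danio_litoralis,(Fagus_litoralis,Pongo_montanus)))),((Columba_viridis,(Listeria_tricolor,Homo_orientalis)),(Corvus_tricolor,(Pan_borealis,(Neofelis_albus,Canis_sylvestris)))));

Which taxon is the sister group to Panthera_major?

Vulpes_sylvestris

Panthera_major attaches to the tree at the node subtending (Vulpes_sylvestris,Panthera_major).
The other lineage descending from that same node — the sister group — is the single tip Vulpes_sylvestris.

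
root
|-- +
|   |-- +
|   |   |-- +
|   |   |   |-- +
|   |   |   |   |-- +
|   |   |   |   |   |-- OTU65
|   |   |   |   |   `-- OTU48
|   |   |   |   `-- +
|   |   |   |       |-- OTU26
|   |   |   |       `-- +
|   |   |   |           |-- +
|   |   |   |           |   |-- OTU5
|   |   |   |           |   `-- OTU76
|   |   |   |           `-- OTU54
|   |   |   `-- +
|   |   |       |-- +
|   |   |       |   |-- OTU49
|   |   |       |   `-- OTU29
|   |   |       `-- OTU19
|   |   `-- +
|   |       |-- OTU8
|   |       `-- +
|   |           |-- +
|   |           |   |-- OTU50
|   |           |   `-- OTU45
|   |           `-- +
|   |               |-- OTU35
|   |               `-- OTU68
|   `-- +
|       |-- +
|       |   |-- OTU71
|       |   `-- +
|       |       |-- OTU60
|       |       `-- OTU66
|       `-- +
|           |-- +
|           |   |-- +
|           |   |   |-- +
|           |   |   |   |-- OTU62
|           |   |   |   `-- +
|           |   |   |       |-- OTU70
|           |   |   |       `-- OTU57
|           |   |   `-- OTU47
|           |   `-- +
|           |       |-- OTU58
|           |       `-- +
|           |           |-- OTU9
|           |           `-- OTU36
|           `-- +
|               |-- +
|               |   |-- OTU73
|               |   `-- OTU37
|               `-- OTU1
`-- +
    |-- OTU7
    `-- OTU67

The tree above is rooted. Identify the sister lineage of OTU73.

OTU73 attaches to the tree at the node subtending (OTU73,OTU37).
The other lineage descending from that same node — the sister group — is the single tip OTU37.

OTU37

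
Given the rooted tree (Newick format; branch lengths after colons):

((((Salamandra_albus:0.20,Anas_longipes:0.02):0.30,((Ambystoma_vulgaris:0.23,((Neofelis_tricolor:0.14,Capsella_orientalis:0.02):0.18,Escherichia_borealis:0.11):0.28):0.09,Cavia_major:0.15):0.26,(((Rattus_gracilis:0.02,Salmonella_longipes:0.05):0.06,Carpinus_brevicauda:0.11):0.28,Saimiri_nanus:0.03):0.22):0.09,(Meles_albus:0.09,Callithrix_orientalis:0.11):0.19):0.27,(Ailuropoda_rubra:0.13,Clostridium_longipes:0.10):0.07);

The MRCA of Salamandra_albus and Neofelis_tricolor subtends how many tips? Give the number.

11

The MRCA of Salamandra_albus and Neofelis_tricolor is the node subtending ((Salamandra_albus,Anas_longipes),((Ambystoma_vulgaris,((Neofelis_tricolor,Capsella_orientalis),Escherichia_borealis)),Cavia_major),(((Rattus_gracilis,Salmonella_longipes),Carpinus_brevicauda),Saimiri_nanus)).
That clade contains 11 terminal taxa: Ambystoma_vulgaris, Anas_longipes, Capsella_orientalis, Carpinus_brevicauda, Cavia_major, Escherichia_borealis, Neofelis_tricolor, Rattus_gracilis, Saimiri_nanus, Salamandra_albus, Salmonella_longipes.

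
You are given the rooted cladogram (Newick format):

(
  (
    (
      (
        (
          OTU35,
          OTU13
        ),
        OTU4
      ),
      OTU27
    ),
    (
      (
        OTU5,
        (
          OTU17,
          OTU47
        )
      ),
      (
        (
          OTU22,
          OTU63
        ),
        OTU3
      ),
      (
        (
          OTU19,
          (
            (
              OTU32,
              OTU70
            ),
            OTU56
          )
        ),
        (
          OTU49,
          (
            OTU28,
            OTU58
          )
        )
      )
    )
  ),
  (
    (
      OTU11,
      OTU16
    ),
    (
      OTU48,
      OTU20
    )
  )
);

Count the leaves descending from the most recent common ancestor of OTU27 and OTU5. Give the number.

17

The MRCA of OTU27 and OTU5 is the node subtending ((((OTU35,OTU13),OTU4),OTU27),((OTU5,(OTU17,OTU47)),((OTU22,OTU63),OTU3),((OTU19,((OTU32,OTU70),OTU56)),(OTU49,(OTU28,OTU58))))).
That clade contains 17 terminal taxa: OTU13, OTU17, OTU19, OTU22, OTU27, OTU28, OTU3, OTU32, OTU35, OTU4, OTU47, OTU49, OTU5, OTU56, OTU58, OTU63, OTU70.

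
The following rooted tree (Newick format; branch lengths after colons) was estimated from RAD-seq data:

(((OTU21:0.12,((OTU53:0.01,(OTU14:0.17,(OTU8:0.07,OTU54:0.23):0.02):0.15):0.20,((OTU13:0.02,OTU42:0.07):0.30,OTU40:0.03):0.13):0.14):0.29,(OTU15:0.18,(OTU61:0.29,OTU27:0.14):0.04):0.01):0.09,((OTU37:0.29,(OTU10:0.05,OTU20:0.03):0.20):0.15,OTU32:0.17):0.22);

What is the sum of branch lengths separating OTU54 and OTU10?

The path runs OTU54 → … → MRCA → … → OTU10; the MRCA is the root of the tree.
Branch lengths along that path: 0.23 + 0.02 + 0.15 + 0.20 + 0.14 + 0.29 + 0.09 + 0.22 + 0.15 + 0.20 + 0.05 = 1.74.

1.74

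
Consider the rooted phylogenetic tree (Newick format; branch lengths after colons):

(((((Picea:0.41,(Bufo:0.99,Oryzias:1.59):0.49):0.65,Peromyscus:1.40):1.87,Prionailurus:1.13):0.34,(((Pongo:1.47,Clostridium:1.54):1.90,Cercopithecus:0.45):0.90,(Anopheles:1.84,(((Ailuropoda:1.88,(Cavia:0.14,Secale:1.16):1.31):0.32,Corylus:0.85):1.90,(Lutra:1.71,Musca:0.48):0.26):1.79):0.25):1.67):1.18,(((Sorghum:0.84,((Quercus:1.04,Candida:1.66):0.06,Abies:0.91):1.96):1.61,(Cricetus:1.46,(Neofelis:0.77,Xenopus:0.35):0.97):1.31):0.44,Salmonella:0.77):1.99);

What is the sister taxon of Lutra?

Musca

Lutra attaches to the tree at the node subtending (Lutra,Musca).
The other lineage descending from that same node — the sister group — is the single tip Musca.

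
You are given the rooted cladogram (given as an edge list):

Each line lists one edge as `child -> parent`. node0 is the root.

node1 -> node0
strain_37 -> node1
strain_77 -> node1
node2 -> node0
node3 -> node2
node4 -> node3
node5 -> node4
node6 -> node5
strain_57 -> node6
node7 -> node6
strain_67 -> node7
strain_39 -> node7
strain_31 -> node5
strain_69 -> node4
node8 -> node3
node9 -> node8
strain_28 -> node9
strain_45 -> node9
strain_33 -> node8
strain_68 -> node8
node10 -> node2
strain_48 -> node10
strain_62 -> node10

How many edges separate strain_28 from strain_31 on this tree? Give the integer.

6

The MRCA of strain_28 and strain_31 is the node subtending ((((strain_57,(strain_67,strain_39)),strain_31),strain_69),((strain_28,strain_45),strain_33,strain_68)).
From strain_28 up to that node: 3 branches. From strain_31 up to the same node: 3 branches. Total: 3 + 3 = 6.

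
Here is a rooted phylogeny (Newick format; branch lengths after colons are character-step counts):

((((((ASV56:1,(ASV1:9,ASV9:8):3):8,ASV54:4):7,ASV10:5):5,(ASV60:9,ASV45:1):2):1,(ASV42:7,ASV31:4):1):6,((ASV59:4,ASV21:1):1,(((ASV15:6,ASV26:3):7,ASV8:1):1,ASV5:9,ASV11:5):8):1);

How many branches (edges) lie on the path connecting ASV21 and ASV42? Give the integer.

6

The MRCA of ASV21 and ASV42 is the root of the tree.
From ASV21 up to that node: 3 branches. From ASV42 up to the same node: 3 branches. Total: 3 + 3 = 6.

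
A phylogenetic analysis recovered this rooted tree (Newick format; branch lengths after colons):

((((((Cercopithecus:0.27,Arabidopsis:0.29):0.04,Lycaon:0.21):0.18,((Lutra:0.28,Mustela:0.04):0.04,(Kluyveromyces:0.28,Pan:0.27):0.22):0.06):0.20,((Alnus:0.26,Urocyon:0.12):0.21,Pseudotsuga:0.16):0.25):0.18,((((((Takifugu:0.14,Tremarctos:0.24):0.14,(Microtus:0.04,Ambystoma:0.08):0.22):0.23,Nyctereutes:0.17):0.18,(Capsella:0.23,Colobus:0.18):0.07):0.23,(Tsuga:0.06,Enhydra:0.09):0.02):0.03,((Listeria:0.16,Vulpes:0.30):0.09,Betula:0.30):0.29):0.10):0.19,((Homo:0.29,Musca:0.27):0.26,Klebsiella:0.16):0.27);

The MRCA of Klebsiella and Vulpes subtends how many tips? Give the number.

25

The MRCA of Klebsiella and Vulpes is the root, so the clade is the entire tree.
That clade contains 25 terminal taxa: Alnus, Ambystoma, Arabidopsis, Betula, Capsella, Cercopithecus, Colobus, Enhydra, Homo, Klebsiella, Kluyveromyces, Listeria, Lutra, Lycaon, Microtus, Musca, Mustela, Nyctereutes, Pan, Pseudotsuga, Takifugu, Tremarctos, Tsuga, Urocyon, Vulpes.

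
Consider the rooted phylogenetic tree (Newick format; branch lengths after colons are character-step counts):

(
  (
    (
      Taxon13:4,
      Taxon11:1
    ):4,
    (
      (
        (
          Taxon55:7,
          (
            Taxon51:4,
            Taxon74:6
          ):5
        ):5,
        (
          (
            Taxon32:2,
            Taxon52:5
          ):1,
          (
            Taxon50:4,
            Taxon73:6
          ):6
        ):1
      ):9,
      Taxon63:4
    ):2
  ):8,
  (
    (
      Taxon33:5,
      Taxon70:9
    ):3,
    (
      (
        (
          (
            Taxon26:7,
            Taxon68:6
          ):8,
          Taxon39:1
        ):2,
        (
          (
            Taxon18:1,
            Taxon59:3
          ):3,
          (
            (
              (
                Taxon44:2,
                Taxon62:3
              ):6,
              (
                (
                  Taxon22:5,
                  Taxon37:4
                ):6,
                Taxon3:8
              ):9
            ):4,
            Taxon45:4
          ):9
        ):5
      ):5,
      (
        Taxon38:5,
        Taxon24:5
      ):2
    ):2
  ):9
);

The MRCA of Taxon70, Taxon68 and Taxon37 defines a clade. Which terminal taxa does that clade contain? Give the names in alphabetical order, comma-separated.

Tracing Taxon70: it sits inside (Taxon33,Taxon70).
Tracing Taxon68: it sits inside (Taxon26,Taxon68).
Tracing Taxon37: it sits inside (Taxon22,Taxon37).
The smallest clade enclosing all 3 is ((Taxon33,Taxon70),((((Taxon26,Taxon68),Taxon39),((Taxon18,Taxon59),(((Taxon44,Taxon62),((Taxon22,Taxon37),Taxon3)),Taxon45))),(Taxon38,Taxon24))); the answer is its 15 terminal taxa in alphabetical order.

Taxon18, Taxon22, Taxon24, Taxon26, Taxon3, Taxon33, Taxon37, Taxon38, Taxon39, Taxon44, Taxon45, Taxon59, Taxon62, Taxon68, Taxon70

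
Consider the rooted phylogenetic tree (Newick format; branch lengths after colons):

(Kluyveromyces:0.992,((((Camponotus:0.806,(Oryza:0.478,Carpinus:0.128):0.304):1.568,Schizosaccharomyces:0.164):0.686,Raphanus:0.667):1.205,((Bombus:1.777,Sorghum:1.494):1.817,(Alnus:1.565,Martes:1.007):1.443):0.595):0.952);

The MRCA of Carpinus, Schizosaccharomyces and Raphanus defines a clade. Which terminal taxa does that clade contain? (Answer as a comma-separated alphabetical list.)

Camponotus, Carpinus, Oryza, Raphanus, Schizosaccharomyces

Tracing Carpinus: it sits inside (Oryza,Carpinus).
Tracing Schizosaccharomyces: it sits inside ((Camponotus,(Oryza,Carpinus)),Schizosaccharomyces).
Tracing Raphanus: it sits inside (((Camponotus,(Oryza,Carpinus)),Schizosaccharomyces),Raphanus).
The smallest clade enclosing all 3 is (((Camponotus,(Oryza,Carpinus)),Schizosaccharomyces),Raphanus); the answer is its 5 terminal taxa in alphabetical order.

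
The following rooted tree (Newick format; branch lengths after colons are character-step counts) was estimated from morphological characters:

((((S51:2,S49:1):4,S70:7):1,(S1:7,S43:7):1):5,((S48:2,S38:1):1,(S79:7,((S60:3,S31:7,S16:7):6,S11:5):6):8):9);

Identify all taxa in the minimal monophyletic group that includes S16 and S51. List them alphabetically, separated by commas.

S1, S11, S16, S31, S38, S43, S48, S49, S51, S60, S70, S79

Tracing S16: it sits inside (S60,S31,S16).
Tracing S51: it sits inside (S51,S49).
The smallest clade enclosing both is the whole tree (their MRCA is the root), so the answer is all 12 tips in alphabetical order.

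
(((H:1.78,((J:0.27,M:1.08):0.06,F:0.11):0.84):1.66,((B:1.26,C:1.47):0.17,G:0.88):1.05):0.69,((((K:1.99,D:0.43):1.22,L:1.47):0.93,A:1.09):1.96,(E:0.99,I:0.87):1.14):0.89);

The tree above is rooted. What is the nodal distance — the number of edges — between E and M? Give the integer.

8

The MRCA of E and M is the root of the tree.
From E up to that node: 3 branches. From M up to the same node: 5 branches. Total: 3 + 5 = 8.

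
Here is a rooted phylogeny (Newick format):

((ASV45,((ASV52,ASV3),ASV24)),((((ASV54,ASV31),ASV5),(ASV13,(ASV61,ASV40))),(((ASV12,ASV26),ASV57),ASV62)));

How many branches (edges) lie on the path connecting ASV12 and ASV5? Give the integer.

The MRCA of ASV12 and ASV5 is the node subtending ((((ASV54,ASV31),ASV5),(ASV13,(ASV61,ASV40))),(((ASV12,ASV26),ASV57),ASV62)).
From ASV12 up to that node: 4 branches. From ASV5 up to the same node: 3 branches. Total: 4 + 3 = 7.

7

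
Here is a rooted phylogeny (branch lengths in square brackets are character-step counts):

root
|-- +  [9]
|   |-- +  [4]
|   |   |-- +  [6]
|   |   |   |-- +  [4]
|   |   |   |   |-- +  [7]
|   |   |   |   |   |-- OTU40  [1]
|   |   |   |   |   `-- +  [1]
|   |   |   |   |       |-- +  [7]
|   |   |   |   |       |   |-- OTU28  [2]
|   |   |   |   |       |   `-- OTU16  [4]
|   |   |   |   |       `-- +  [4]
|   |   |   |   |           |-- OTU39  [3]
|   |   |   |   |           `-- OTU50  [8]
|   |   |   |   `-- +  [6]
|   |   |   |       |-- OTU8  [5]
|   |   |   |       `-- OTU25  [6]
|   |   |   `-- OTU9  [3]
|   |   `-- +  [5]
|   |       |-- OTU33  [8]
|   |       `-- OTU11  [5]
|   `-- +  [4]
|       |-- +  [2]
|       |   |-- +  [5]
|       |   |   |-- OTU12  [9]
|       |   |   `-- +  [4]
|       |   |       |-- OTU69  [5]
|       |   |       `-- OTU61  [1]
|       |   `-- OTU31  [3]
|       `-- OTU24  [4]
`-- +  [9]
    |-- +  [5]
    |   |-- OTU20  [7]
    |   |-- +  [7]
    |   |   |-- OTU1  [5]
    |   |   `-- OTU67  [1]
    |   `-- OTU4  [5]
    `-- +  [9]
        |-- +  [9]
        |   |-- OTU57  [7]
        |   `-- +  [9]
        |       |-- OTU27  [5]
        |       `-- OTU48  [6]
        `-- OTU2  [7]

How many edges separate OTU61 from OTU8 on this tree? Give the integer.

10

The MRCA of OTU61 and OTU8 is the node subtending (((((OTU40,((OTU28,OTU16),(OTU39,OTU50))),(OTU8,OTU25)),OTU9),(OTU33,OTU11)),(((OTU12,(OTU69,OTU61)),OTU31),OTU24)).
From OTU61 up to that node: 5 branches. From OTU8 up to the same node: 5 branches. Total: 5 + 5 = 10.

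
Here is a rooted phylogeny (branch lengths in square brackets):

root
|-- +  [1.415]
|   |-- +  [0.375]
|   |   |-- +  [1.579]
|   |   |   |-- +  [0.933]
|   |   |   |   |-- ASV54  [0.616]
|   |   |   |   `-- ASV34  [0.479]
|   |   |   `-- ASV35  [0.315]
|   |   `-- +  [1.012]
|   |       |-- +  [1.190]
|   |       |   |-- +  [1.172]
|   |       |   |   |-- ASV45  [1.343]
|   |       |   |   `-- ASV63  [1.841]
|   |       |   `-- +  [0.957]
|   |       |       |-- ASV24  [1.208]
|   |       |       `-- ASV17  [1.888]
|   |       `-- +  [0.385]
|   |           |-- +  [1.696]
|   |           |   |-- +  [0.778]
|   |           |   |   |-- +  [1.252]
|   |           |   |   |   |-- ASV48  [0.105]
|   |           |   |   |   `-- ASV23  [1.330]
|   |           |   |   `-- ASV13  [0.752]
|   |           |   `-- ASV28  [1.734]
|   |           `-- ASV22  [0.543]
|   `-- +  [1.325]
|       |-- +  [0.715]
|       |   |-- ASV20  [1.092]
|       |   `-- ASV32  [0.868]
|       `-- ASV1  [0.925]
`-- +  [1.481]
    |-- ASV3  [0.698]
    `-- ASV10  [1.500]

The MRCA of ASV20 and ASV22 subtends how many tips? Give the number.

15

The MRCA of ASV20 and ASV22 is the node subtending ((((ASV54,ASV34),ASV35),(((ASV45,ASV63),(ASV24,ASV17)),((((ASV48,ASV23),ASV13),ASV28),ASV22))),((ASV20,ASV32),ASV1)).
That clade contains 15 terminal taxa: ASV1, ASV13, ASV17, ASV20, ASV22, ASV23, ASV24, ASV28, ASV32, ASV34, ASV35, ASV45, ASV48, ASV54, ASV63.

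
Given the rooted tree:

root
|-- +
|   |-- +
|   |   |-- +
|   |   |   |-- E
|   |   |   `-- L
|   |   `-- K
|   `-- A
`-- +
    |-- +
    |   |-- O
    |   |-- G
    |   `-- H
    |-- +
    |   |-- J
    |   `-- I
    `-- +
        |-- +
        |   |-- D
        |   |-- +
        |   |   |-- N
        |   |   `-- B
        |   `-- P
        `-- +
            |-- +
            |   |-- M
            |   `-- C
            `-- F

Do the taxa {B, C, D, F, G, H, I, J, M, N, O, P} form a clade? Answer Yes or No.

Yes

The most recent common ancestor of these taxa subtends ((O,G,H),(J,I),((D,(N,B),P),((M,C),F))).
That clade has exactly 12 tips — every listed taxon and nothing else — so the group is monophyletic.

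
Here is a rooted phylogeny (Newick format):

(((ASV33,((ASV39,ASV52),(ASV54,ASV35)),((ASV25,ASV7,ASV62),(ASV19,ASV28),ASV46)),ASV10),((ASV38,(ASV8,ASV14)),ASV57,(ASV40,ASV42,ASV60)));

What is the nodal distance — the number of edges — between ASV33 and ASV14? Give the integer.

The MRCA of ASV33 and ASV14 is the root of the tree.
From ASV33 up to that node: 3 branches. From ASV14 up to the same node: 4 branches. Total: 3 + 4 = 7.

7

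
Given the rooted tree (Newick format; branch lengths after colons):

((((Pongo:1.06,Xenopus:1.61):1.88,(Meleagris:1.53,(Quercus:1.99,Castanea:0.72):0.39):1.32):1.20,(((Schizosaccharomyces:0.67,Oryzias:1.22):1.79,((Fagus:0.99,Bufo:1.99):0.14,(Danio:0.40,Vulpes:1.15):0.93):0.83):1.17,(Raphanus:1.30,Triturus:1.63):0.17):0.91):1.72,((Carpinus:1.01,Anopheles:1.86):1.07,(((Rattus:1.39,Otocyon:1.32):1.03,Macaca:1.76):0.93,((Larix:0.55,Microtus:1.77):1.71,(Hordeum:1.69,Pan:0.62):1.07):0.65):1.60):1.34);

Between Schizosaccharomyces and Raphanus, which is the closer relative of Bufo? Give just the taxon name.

The MRCA of Bufo and Schizosaccharomyces subtends ((Schizosaccharomyces,Oryzias),((Fagus,Bufo),(Danio,Vulpes))) (6 taxa).
The MRCA of Bufo and Raphanus subtends (((Schizosaccharomyces,Oryzias),((Fagus,Bufo),(Danio,Vulpes))),(Raphanus,Triturus)) (8 taxa).
The first is nested inside the second, so Bufo shares a more recent common ancestor with Schizosaccharomyces.

Schizosaccharomyces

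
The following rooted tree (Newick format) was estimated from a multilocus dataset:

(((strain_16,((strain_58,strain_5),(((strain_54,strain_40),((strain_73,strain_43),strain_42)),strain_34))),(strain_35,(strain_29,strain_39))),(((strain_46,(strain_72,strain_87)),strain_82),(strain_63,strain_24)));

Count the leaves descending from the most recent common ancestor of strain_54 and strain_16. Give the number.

9

The MRCA of strain_54 and strain_16 is the node subtending (strain_16,((strain_58,strain_5),(((strain_54,strain_40),((strain_73,strain_43),strain_42)),strain_34))).
That clade contains 9 terminal taxa: strain_16, strain_34, strain_40, strain_42, strain_43, strain_5, strain_54, strain_58, strain_73.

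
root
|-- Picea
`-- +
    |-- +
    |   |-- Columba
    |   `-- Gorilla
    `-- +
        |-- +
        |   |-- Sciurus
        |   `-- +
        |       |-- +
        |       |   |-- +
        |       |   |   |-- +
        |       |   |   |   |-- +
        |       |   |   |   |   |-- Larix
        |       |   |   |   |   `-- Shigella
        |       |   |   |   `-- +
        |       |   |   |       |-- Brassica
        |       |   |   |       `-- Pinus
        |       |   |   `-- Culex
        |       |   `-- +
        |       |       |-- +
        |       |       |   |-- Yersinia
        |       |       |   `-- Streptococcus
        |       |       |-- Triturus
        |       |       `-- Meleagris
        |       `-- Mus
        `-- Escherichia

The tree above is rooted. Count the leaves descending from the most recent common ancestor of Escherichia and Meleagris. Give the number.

The MRCA of Escherichia and Meleagris is the node subtending ((Sciurus,(((((Larix,Shigella),(Brassica,Pinus)),Culex),((Yersinia,Streptococcus),Triturus,Meleagris)),Mus)),Escherichia).
That clade contains 12 terminal taxa: Brassica, Culex, Escherichia, Larix, Meleagris, Mus, Pinus, Sciurus, Shigella, Streptococcus, Triturus, Yersinia.

12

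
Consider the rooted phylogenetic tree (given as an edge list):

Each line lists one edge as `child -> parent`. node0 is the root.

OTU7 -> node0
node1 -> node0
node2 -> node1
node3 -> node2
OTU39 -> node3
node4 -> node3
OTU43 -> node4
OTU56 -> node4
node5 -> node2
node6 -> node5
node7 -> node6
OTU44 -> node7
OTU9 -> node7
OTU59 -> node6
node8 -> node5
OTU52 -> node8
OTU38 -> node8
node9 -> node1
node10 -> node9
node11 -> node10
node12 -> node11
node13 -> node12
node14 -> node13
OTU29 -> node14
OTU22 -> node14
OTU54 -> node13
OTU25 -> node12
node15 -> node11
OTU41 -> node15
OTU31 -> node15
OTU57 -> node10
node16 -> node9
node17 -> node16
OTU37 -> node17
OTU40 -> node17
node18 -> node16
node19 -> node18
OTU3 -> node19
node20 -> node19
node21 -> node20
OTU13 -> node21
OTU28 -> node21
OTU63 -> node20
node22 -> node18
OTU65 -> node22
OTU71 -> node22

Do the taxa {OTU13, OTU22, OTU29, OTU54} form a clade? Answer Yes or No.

The MRCA of the listed taxa subtends ((((((OTU29,OTU22),OTU54),OTU25),(OTU41,OTU31)),OTU57),((OTU37,OTU40),((OTU3,((OTU13,OTU28),OTU63)),(OTU65,OTU71)))).
That clade also contains OTU25, OTU28, OTU3, OTU31, OTU37, OTU40, OTU41, OTU57, OTU63, OTU65, OTU71, which are not in the proposed group, so the group is not monophyletic.

No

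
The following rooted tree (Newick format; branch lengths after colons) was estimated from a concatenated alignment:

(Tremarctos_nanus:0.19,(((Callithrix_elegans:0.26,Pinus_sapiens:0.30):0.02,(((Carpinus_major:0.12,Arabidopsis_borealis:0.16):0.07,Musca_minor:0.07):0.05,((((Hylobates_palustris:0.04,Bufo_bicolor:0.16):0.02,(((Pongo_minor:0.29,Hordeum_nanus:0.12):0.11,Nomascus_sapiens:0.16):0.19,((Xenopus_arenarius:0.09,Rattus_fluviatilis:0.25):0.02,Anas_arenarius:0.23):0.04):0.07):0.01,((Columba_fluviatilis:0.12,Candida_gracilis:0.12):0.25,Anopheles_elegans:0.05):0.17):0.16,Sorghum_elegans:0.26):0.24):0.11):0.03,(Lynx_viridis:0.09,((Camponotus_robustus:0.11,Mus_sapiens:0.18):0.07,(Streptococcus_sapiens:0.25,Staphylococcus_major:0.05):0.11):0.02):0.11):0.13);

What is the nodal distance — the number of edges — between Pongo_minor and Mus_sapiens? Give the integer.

13

The MRCA of Pongo_minor and Mus_sapiens is the node subtending (((Callithrix_elegans,Pinus_sapiens),(((Carpinus_major,Arabidopsis_borealis),Musca_minor),((((Hylobates_palustris,Bufo_bicolor),(((Pongo_minor,Hordeum_nanus),Nomascus_sapiens),((Xenopus_arenarius,Rattus_fluviatilis),Anas_arenarius))),((Columba_fluviatilis,Candida_gracilis),Anopheles_elegans)),Sorghum_elegans))),(Lynx_viridis,((Camponotus_robustus,Mus_sapiens),(Streptococcus_sapiens,Staphylococcus_major)))).
From Pongo_minor up to that node: 9 branches. From Mus_sapiens up to the same node: 4 branches. Total: 9 + 4 = 13.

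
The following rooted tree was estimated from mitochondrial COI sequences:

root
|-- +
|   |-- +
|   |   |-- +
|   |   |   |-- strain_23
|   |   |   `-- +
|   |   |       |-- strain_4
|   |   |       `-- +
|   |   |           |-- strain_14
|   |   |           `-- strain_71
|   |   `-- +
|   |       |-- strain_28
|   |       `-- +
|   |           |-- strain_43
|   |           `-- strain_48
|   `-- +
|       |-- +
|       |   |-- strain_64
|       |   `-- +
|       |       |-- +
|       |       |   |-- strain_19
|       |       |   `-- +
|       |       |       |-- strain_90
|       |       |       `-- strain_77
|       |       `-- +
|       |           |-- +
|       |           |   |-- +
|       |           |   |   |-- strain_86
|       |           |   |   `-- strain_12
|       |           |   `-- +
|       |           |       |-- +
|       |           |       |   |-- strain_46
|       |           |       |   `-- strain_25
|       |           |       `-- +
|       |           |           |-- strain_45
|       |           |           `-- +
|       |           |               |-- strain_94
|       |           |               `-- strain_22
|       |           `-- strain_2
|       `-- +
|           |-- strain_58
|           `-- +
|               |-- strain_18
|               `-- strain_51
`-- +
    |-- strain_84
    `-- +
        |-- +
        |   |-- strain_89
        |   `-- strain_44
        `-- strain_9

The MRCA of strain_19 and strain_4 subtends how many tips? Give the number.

22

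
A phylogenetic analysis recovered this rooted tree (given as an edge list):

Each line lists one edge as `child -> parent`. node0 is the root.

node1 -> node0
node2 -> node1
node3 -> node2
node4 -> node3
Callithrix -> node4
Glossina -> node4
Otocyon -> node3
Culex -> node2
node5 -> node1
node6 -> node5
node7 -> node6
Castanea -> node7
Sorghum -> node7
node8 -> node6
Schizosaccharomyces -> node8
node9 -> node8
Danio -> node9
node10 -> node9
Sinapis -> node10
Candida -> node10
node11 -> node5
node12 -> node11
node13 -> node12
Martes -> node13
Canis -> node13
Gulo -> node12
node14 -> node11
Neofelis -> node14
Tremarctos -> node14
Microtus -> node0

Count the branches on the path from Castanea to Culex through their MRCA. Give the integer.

6

The MRCA of Castanea and Culex is the node subtending ((((Callithrix,Glossina),Otocyon),Culex),(((Castanea,Sorghum),(Schizosaccharomyces,(Danio,(Sinapis,Candida)))),(((Martes,Canis),Gulo),(Neofelis,Tremarctos)))).
From Castanea up to that node: 4 branches. From Culex up to the same node: 2 branches. Total: 4 + 2 = 6.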